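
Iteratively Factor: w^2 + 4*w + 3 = (w + 3)*(w + 1)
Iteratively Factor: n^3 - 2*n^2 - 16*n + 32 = (n + 4)*(n^2 - 6*n + 8) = (n - 4)*(n + 4)*(n - 2)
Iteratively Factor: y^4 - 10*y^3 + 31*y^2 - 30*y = (y)*(y^3 - 10*y^2 + 31*y - 30) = y*(y - 5)*(y^2 - 5*y + 6) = y*(y - 5)*(y - 2)*(y - 3)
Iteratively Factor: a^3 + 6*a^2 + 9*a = (a + 3)*(a^2 + 3*a) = (a + 3)^2*(a)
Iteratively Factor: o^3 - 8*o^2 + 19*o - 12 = (o - 1)*(o^2 - 7*o + 12) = (o - 3)*(o - 1)*(o - 4)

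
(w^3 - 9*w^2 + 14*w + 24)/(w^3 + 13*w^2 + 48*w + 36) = (w^2 - 10*w + 24)/(w^2 + 12*w + 36)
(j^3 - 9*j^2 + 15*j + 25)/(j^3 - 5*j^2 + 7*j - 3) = (j^3 - 9*j^2 + 15*j + 25)/(j^3 - 5*j^2 + 7*j - 3)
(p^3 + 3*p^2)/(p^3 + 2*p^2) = (p + 3)/(p + 2)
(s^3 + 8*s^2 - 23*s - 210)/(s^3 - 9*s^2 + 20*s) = (s^2 + 13*s + 42)/(s*(s - 4))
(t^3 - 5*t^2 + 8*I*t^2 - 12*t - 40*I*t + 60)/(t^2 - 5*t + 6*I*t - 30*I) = t + 2*I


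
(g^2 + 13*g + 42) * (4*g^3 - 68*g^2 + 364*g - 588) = 4*g^5 - 16*g^4 - 352*g^3 + 1288*g^2 + 7644*g - 24696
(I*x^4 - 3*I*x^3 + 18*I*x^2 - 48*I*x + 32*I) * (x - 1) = I*x^5 - 4*I*x^4 + 21*I*x^3 - 66*I*x^2 + 80*I*x - 32*I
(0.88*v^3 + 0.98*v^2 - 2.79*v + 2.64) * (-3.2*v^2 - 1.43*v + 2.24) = -2.816*v^5 - 4.3944*v^4 + 9.4978*v^3 - 2.2631*v^2 - 10.0248*v + 5.9136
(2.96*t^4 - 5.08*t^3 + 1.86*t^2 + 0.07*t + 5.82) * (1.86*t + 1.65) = 5.5056*t^5 - 4.5648*t^4 - 4.9224*t^3 + 3.1992*t^2 + 10.9407*t + 9.603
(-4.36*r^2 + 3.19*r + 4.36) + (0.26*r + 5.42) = -4.36*r^2 + 3.45*r + 9.78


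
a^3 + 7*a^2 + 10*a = a*(a + 2)*(a + 5)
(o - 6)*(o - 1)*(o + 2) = o^3 - 5*o^2 - 8*o + 12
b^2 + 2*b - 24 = (b - 4)*(b + 6)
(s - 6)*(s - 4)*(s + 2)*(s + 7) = s^4 - s^3 - 52*s^2 + 76*s + 336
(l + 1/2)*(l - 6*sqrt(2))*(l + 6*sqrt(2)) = l^3 + l^2/2 - 72*l - 36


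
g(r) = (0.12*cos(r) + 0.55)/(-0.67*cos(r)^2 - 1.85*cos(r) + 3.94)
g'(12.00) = 0.32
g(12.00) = 0.34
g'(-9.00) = 0.01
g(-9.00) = 0.09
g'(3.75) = 0.02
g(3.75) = 0.09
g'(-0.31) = 0.28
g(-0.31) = 0.42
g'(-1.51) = 0.10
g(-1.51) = 0.15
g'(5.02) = 0.15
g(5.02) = 0.18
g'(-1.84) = 0.07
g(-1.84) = 0.12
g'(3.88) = 0.03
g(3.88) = 0.09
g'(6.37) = -0.10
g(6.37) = 0.47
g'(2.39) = -0.03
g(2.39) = 0.09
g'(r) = (-1.34*sin(r)*cos(r) - 1.85*sin(r))*(0.12*cos(r) + 0.55)/(-0.67*cos(r)^2 - 1.85*cos(r) + 3.94)^2 - 0.12*sin(r)/(-0.67*cos(r)^2 - 1.85*cos(r) + 3.94) = (0.0804*sin(r)^2 - 0.737*cos(r) - 1.5707)*sin(r)/(0.67*cos(r)^2 + 1.85*cos(r) - 3.94)^2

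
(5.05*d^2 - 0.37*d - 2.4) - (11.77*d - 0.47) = 5.05*d^2 - 12.14*d - 1.93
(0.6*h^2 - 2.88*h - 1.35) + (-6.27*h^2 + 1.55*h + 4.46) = -5.67*h^2 - 1.33*h + 3.11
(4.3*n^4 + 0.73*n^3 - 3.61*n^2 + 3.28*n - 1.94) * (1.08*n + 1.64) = 4.644*n^5 + 7.8404*n^4 - 2.7016*n^3 - 2.378*n^2 + 3.284*n - 3.1816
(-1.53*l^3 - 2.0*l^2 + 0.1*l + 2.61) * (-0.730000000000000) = 1.1169*l^3 + 1.46*l^2 - 0.073*l - 1.9053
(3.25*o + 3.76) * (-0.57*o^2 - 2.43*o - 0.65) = -1.8525*o^3 - 10.0407*o^2 - 11.2493*o - 2.444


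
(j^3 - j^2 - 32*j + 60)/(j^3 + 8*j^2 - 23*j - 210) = (j - 2)/(j + 7)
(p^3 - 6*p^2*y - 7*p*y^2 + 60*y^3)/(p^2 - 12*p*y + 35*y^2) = (-p^2 + p*y + 12*y^2)/(-p + 7*y)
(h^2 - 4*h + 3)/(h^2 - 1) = (h - 3)/(h + 1)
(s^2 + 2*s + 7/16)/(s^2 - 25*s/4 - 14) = (s + 1/4)/(s - 8)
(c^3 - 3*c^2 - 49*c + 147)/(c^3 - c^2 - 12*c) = (-c^3 + 3*c^2 + 49*c - 147)/(c*(-c^2 + c + 12))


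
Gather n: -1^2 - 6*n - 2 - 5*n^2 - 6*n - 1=-5*n^2 - 12*n - 4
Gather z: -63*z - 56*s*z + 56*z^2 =56*z^2 + z*(-56*s - 63)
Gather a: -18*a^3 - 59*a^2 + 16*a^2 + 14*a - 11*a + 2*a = -18*a^3 - 43*a^2 + 5*a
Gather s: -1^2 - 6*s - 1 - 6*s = -12*s - 2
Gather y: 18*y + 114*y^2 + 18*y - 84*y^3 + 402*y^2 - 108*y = -84*y^3 + 516*y^2 - 72*y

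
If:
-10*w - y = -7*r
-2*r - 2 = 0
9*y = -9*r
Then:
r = -1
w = -4/5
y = 1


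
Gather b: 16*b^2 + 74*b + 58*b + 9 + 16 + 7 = 16*b^2 + 132*b + 32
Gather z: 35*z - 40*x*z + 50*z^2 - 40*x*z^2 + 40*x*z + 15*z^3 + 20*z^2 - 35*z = 15*z^3 + z^2*(70 - 40*x)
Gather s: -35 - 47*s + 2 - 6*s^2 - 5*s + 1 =-6*s^2 - 52*s - 32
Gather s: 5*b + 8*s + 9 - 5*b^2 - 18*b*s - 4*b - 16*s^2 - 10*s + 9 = -5*b^2 + b - 16*s^2 + s*(-18*b - 2) + 18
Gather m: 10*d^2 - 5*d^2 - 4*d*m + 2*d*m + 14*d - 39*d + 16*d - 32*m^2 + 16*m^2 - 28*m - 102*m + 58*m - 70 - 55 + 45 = 5*d^2 - 9*d - 16*m^2 + m*(-2*d - 72) - 80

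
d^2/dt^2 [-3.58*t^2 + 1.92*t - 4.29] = -7.16000000000000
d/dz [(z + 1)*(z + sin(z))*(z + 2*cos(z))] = -(z + 1)*(z + sin(z))*(2*sin(z) - 1) + (z + 1)*(z + 2*cos(z))*(cos(z) + 1) + (z + sin(z))*(z + 2*cos(z))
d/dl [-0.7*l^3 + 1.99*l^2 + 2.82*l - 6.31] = -2.1*l^2 + 3.98*l + 2.82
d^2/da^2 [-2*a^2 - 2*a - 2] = -4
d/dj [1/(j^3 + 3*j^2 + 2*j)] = (-3*j^2 - 6*j - 2)/(j^2*(j^2 + 3*j + 2)^2)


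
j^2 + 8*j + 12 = (j + 2)*(j + 6)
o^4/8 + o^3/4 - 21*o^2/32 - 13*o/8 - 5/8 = (o/4 + 1/2)*(o/2 + 1)*(o - 5/2)*(o + 1/2)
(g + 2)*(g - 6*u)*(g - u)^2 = g^4 - 8*g^3*u + 2*g^3 + 13*g^2*u^2 - 16*g^2*u - 6*g*u^3 + 26*g*u^2 - 12*u^3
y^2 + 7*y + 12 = (y + 3)*(y + 4)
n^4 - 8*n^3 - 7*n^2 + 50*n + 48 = (n - 8)*(n - 3)*(n + 1)*(n + 2)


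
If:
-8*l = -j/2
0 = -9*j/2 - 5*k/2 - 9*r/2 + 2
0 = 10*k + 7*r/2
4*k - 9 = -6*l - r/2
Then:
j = 3672/577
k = 1484/577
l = 459/1154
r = -4240/577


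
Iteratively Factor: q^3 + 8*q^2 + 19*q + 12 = (q + 1)*(q^2 + 7*q + 12) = (q + 1)*(q + 3)*(q + 4)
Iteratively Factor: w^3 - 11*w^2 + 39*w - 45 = (w - 5)*(w^2 - 6*w + 9) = (w - 5)*(w - 3)*(w - 3)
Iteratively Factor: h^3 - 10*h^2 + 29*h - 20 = (h - 4)*(h^2 - 6*h + 5) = (h - 4)*(h - 1)*(h - 5)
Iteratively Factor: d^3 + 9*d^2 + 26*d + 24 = (d + 4)*(d^2 + 5*d + 6) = (d + 3)*(d + 4)*(d + 2)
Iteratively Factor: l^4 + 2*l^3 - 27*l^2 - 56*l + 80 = (l + 4)*(l^3 - 2*l^2 - 19*l + 20) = (l - 5)*(l + 4)*(l^2 + 3*l - 4) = (l - 5)*(l - 1)*(l + 4)*(l + 4)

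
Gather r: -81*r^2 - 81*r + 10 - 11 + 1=-81*r^2 - 81*r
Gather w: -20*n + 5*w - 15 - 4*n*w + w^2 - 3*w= -20*n + w^2 + w*(2 - 4*n) - 15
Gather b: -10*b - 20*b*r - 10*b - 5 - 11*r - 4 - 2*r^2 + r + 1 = b*(-20*r - 20) - 2*r^2 - 10*r - 8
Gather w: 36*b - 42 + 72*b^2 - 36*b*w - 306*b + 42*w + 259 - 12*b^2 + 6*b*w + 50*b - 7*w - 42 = 60*b^2 - 220*b + w*(35 - 30*b) + 175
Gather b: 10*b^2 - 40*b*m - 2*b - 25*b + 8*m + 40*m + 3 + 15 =10*b^2 + b*(-40*m - 27) + 48*m + 18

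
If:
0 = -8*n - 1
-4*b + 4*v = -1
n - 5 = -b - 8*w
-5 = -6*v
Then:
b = 13/12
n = -1/8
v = 5/6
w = 97/192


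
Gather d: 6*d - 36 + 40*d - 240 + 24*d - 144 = 70*d - 420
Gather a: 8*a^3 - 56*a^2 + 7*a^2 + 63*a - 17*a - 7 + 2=8*a^3 - 49*a^2 + 46*a - 5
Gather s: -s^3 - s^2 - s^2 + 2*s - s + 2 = -s^3 - 2*s^2 + s + 2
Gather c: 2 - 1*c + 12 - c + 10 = 24 - 2*c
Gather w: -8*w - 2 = -8*w - 2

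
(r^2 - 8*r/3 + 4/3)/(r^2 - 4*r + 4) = (r - 2/3)/(r - 2)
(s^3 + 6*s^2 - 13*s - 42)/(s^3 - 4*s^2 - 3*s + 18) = (s + 7)/(s - 3)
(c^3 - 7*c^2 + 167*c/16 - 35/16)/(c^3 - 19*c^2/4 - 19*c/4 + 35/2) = (c - 1/4)/(c + 2)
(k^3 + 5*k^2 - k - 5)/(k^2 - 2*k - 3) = (k^2 + 4*k - 5)/(k - 3)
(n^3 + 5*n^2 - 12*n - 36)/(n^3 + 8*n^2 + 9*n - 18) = (n^2 - n - 6)/(n^2 + 2*n - 3)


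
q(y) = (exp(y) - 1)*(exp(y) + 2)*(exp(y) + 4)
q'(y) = (exp(y) - 1)*(exp(y) + 2)*exp(y) + (exp(y) - 1)*(exp(y) + 4)*exp(y) + (exp(y) + 2)*(exp(y) + 4)*exp(y)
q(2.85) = 6687.67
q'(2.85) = 18523.51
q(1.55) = 217.00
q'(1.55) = 545.16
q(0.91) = 43.16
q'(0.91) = 112.69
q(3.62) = 59089.22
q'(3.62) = 170171.85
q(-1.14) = -6.82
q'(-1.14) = 1.76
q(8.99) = 516645653834.46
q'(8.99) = 1549615130364.36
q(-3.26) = -7.92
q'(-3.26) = 0.09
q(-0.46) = -4.49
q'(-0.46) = 6.00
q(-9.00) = -8.00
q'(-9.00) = 0.00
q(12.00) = 4311363993051346.03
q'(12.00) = 12933959532892393.70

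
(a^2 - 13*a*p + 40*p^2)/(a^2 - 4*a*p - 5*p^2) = (a - 8*p)/(a + p)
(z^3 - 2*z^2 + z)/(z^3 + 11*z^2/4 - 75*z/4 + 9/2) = 4*z*(z^2 - 2*z + 1)/(4*z^3 + 11*z^2 - 75*z + 18)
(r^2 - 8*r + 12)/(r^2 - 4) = (r - 6)/(r + 2)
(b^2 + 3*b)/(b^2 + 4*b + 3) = b/(b + 1)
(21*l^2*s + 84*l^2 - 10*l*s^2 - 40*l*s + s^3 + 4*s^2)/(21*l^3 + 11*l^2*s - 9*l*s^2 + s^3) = (s + 4)/(l + s)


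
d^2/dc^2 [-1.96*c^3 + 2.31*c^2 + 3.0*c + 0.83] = 4.62 - 11.76*c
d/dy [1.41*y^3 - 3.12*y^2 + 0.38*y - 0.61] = 4.23*y^2 - 6.24*y + 0.38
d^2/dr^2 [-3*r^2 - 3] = -6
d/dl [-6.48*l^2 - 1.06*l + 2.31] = -12.96*l - 1.06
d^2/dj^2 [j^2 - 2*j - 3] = 2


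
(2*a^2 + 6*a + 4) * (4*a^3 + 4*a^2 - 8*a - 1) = 8*a^5 + 32*a^4 + 24*a^3 - 34*a^2 - 38*a - 4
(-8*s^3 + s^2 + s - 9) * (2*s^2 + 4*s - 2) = -16*s^5 - 30*s^4 + 22*s^3 - 16*s^2 - 38*s + 18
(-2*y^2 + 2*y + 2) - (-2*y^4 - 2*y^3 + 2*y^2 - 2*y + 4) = 2*y^4 + 2*y^3 - 4*y^2 + 4*y - 2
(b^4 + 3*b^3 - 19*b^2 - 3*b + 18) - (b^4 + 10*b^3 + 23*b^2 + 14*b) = -7*b^3 - 42*b^2 - 17*b + 18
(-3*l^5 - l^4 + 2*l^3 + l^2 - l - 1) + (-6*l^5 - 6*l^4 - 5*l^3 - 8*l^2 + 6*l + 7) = -9*l^5 - 7*l^4 - 3*l^3 - 7*l^2 + 5*l + 6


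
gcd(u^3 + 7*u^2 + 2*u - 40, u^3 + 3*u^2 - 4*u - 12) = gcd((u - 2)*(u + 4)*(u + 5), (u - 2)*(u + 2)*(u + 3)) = u - 2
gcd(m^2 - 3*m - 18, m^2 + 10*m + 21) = m + 3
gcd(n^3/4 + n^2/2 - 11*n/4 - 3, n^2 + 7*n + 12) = n + 4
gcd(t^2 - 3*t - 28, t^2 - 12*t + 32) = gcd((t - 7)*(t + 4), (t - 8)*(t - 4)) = 1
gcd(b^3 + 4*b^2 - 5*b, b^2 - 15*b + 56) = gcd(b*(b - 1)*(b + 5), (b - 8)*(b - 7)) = 1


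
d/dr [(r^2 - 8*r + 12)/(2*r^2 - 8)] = 4/(r^2 + 4*r + 4)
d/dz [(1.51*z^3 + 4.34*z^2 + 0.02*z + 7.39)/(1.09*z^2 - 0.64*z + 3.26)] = (1.6459*z^4 - 1.9328*z^3 + 11.9684*z^2 + 12.1866*z + 4.7948)/(1.1881*z^4 - 1.3952*z^3 + 7.5164*z^2 - 4.1728*z + 10.6276)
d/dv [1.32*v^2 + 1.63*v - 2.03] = 2.64*v + 1.63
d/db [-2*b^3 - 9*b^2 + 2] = 6*b*(-b - 3)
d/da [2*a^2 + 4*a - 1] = 4*a + 4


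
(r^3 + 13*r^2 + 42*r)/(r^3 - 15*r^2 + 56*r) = (r^2 + 13*r + 42)/(r^2 - 15*r + 56)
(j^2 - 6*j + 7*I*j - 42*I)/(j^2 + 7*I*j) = (j - 6)/j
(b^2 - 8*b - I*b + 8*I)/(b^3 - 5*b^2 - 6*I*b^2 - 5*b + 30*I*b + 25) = (b - 8)/(b^2 - 5*b*(1 + I) + 25*I)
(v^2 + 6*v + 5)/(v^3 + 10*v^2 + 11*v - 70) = (v + 1)/(v^2 + 5*v - 14)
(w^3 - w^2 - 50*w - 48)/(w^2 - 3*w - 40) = (w^2 + 7*w + 6)/(w + 5)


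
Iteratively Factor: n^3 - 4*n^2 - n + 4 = (n - 4)*(n^2 - 1) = (n - 4)*(n - 1)*(n + 1)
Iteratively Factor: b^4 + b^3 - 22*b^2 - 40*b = (b + 2)*(b^3 - b^2 - 20*b) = b*(b + 2)*(b^2 - b - 20) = b*(b + 2)*(b + 4)*(b - 5)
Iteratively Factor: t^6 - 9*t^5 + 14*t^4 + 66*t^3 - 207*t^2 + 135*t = (t + 3)*(t^5 - 12*t^4 + 50*t^3 - 84*t^2 + 45*t) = (t - 5)*(t + 3)*(t^4 - 7*t^3 + 15*t^2 - 9*t) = (t - 5)*(t - 3)*(t + 3)*(t^3 - 4*t^2 + 3*t) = (t - 5)*(t - 3)*(t - 1)*(t + 3)*(t^2 - 3*t) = t*(t - 5)*(t - 3)*(t - 1)*(t + 3)*(t - 3)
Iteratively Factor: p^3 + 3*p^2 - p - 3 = (p + 1)*(p^2 + 2*p - 3) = (p + 1)*(p + 3)*(p - 1)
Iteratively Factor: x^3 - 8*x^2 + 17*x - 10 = (x - 1)*(x^2 - 7*x + 10) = (x - 5)*(x - 1)*(x - 2)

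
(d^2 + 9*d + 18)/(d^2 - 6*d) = (d^2 + 9*d + 18)/(d*(d - 6))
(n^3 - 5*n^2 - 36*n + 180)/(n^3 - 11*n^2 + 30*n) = (n + 6)/n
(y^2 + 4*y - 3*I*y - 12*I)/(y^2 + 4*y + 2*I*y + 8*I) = (y - 3*I)/(y + 2*I)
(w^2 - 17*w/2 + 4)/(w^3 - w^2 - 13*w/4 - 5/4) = 2*(-2*w^2 + 17*w - 8)/(-4*w^3 + 4*w^2 + 13*w + 5)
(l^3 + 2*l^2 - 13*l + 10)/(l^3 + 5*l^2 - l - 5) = (l - 2)/(l + 1)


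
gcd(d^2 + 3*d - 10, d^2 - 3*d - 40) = d + 5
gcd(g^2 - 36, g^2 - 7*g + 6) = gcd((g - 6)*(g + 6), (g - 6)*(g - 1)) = g - 6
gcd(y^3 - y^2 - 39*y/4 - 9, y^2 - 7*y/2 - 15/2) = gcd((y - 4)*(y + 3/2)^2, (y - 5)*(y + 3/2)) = y + 3/2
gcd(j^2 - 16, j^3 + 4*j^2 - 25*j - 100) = j + 4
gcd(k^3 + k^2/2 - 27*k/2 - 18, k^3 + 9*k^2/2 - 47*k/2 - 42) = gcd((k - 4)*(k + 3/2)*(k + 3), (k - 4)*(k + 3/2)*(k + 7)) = k^2 - 5*k/2 - 6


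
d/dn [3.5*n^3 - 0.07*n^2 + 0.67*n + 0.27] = 10.5*n^2 - 0.14*n + 0.67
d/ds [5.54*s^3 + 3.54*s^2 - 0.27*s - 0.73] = 16.62*s^2 + 7.08*s - 0.27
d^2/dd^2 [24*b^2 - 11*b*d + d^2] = 2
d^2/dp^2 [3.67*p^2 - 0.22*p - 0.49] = 7.34000000000000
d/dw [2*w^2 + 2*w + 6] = 4*w + 2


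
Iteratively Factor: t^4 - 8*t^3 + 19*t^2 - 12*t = (t - 1)*(t^3 - 7*t^2 + 12*t) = (t - 4)*(t - 1)*(t^2 - 3*t) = (t - 4)*(t - 3)*(t - 1)*(t)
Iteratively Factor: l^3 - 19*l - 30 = (l - 5)*(l^2 + 5*l + 6) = (l - 5)*(l + 2)*(l + 3)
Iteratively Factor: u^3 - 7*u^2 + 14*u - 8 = (u - 1)*(u^2 - 6*u + 8) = (u - 2)*(u - 1)*(u - 4)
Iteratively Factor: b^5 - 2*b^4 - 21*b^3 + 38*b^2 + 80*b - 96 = (b + 4)*(b^4 - 6*b^3 + 3*b^2 + 26*b - 24) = (b - 4)*(b + 4)*(b^3 - 2*b^2 - 5*b + 6) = (b - 4)*(b - 3)*(b + 4)*(b^2 + b - 2) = (b - 4)*(b - 3)*(b + 2)*(b + 4)*(b - 1)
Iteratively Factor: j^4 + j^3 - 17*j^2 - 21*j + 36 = (j + 3)*(j^3 - 2*j^2 - 11*j + 12) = (j - 4)*(j + 3)*(j^2 + 2*j - 3) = (j - 4)*(j - 1)*(j + 3)*(j + 3)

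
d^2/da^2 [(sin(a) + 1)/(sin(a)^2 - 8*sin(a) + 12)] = (-sin(a)^5 - 12*sin(a)^4 + 98*sin(a)^3 - 106*sin(a)^2 - 360*sin(a) + 296)/(sin(a)^2 - 8*sin(a) + 12)^3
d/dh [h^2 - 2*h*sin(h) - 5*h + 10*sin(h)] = -2*h*cos(h) + 2*h - 2*sin(h) + 10*cos(h) - 5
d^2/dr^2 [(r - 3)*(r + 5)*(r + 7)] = 6*r + 18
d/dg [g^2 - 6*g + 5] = 2*g - 6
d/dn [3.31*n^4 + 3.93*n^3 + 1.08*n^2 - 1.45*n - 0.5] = 13.24*n^3 + 11.79*n^2 + 2.16*n - 1.45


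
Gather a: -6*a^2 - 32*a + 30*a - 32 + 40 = -6*a^2 - 2*a + 8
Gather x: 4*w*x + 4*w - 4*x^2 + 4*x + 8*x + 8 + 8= 4*w - 4*x^2 + x*(4*w + 12) + 16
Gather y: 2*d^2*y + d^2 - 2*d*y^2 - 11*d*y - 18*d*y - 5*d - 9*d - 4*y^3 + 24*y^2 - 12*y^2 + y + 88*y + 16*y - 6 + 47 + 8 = d^2 - 14*d - 4*y^3 + y^2*(12 - 2*d) + y*(2*d^2 - 29*d + 105) + 49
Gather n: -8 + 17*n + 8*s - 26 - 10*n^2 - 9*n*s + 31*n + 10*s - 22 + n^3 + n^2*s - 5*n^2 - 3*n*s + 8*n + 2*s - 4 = n^3 + n^2*(s - 15) + n*(56 - 12*s) + 20*s - 60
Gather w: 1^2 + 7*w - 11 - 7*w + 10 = 0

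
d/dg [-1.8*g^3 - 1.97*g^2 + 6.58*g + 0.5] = -5.4*g^2 - 3.94*g + 6.58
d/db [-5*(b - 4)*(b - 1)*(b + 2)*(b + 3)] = -20*b^3 + 150*b + 50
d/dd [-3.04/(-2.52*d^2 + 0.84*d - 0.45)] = (2.5536 - 15.3216*d)/(2.52*d^2 - 0.84*d + 0.45)^2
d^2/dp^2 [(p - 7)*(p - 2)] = 2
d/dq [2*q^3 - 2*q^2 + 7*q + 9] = 6*q^2 - 4*q + 7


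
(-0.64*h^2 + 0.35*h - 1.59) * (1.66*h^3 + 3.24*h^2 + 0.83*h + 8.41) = -1.0624*h^5 - 1.4926*h^4 - 2.0366*h^3 - 10.2435*h^2 + 1.6238*h - 13.3719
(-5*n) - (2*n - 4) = 4 - 7*n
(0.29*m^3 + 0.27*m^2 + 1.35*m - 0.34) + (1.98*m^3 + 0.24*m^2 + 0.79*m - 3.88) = 2.27*m^3 + 0.51*m^2 + 2.14*m - 4.22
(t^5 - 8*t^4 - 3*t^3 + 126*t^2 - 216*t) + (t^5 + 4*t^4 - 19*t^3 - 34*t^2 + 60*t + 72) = 2*t^5 - 4*t^4 - 22*t^3 + 92*t^2 - 156*t + 72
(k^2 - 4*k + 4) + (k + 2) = k^2 - 3*k + 6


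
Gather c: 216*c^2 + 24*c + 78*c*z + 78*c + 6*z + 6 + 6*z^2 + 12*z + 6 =216*c^2 + c*(78*z + 102) + 6*z^2 + 18*z + 12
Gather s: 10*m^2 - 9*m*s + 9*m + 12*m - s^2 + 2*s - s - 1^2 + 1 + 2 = 10*m^2 + 21*m - s^2 + s*(1 - 9*m) + 2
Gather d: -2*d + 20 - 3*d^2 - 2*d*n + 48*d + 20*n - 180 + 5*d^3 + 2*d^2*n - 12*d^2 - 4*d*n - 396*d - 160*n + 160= 5*d^3 + d^2*(2*n - 15) + d*(-6*n - 350) - 140*n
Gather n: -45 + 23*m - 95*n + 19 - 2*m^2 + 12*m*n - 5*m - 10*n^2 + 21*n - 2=-2*m^2 + 18*m - 10*n^2 + n*(12*m - 74) - 28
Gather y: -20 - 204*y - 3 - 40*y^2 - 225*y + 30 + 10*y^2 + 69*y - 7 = -30*y^2 - 360*y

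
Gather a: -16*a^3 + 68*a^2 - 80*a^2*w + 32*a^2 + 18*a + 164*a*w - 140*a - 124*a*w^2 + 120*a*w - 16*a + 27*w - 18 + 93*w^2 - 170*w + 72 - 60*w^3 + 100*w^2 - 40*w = -16*a^3 + a^2*(100 - 80*w) + a*(-124*w^2 + 284*w - 138) - 60*w^3 + 193*w^2 - 183*w + 54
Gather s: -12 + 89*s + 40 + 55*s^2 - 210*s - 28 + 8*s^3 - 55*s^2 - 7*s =8*s^3 - 128*s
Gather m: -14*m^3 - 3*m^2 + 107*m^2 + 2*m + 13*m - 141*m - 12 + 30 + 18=-14*m^3 + 104*m^2 - 126*m + 36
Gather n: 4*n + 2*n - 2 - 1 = 6*n - 3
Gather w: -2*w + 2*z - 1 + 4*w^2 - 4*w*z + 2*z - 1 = 4*w^2 + w*(-4*z - 2) + 4*z - 2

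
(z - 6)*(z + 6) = z^2 - 36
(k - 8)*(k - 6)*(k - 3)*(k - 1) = k^4 - 18*k^3 + 107*k^2 - 234*k + 144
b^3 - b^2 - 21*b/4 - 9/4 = (b - 3)*(b + 1/2)*(b + 3/2)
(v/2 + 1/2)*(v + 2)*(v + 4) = v^3/2 + 7*v^2/2 + 7*v + 4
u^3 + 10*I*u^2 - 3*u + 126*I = (u - 3*I)*(u + 6*I)*(u + 7*I)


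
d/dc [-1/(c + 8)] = (c + 8)^(-2)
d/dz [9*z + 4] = 9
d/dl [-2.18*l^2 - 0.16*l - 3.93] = -4.36*l - 0.16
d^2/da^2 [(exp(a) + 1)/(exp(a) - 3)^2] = (exp(2*a) + 16*exp(a) + 15)*exp(a)/(exp(4*a) - 12*exp(3*a) + 54*exp(2*a) - 108*exp(a) + 81)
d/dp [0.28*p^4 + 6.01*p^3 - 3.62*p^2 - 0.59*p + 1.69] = 1.12*p^3 + 18.03*p^2 - 7.24*p - 0.59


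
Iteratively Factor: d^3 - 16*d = (d)*(d^2 - 16) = d*(d - 4)*(d + 4)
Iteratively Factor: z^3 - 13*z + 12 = (z + 4)*(z^2 - 4*z + 3) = (z - 3)*(z + 4)*(z - 1)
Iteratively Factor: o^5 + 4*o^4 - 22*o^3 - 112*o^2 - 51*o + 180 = (o - 1)*(o^4 + 5*o^3 - 17*o^2 - 129*o - 180) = (o - 1)*(o + 3)*(o^3 + 2*o^2 - 23*o - 60) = (o - 5)*(o - 1)*(o + 3)*(o^2 + 7*o + 12) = (o - 5)*(o - 1)*(o + 3)*(o + 4)*(o + 3)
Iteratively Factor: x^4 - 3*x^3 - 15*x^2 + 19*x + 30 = (x - 2)*(x^3 - x^2 - 17*x - 15) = (x - 5)*(x - 2)*(x^2 + 4*x + 3) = (x - 5)*(x - 2)*(x + 3)*(x + 1)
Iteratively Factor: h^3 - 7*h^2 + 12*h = (h)*(h^2 - 7*h + 12) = h*(h - 3)*(h - 4)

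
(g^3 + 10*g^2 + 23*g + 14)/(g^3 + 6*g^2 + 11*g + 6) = (g + 7)/(g + 3)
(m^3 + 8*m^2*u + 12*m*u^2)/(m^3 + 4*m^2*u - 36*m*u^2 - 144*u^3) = m*(-m - 2*u)/(-m^2 + 2*m*u + 24*u^2)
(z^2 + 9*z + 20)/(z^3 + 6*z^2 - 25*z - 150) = (z + 4)/(z^2 + z - 30)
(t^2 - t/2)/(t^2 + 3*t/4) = 2*(2*t - 1)/(4*t + 3)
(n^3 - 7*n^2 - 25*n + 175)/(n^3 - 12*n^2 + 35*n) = (n + 5)/n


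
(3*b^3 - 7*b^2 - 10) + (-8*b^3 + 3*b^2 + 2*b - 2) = -5*b^3 - 4*b^2 + 2*b - 12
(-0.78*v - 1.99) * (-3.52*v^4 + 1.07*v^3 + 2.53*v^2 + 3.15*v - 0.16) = 2.7456*v^5 + 6.1702*v^4 - 4.1027*v^3 - 7.4917*v^2 - 6.1437*v + 0.3184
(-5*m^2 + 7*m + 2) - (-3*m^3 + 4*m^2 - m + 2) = 3*m^3 - 9*m^2 + 8*m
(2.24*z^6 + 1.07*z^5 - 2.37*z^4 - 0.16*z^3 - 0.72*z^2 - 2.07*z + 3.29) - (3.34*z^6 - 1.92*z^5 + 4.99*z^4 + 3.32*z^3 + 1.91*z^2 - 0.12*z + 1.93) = -1.1*z^6 + 2.99*z^5 - 7.36*z^4 - 3.48*z^3 - 2.63*z^2 - 1.95*z + 1.36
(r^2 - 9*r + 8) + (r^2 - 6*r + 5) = 2*r^2 - 15*r + 13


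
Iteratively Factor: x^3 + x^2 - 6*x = (x)*(x^2 + x - 6) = x*(x + 3)*(x - 2)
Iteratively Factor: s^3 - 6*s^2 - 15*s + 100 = (s + 4)*(s^2 - 10*s + 25) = (s - 5)*(s + 4)*(s - 5)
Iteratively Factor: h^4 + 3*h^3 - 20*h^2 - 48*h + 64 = (h - 1)*(h^3 + 4*h^2 - 16*h - 64) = (h - 4)*(h - 1)*(h^2 + 8*h + 16) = (h - 4)*(h - 1)*(h + 4)*(h + 4)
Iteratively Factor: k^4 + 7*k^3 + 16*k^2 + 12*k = (k + 2)*(k^3 + 5*k^2 + 6*k) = (k + 2)^2*(k^2 + 3*k) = (k + 2)^2*(k + 3)*(k)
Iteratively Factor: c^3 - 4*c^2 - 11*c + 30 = (c - 5)*(c^2 + c - 6) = (c - 5)*(c + 3)*(c - 2)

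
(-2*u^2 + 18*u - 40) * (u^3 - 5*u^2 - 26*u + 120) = -2*u^5 + 28*u^4 - 78*u^3 - 508*u^2 + 3200*u - 4800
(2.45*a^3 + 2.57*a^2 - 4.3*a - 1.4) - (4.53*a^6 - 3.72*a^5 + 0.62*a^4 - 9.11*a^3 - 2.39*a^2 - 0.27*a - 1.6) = -4.53*a^6 + 3.72*a^5 - 0.62*a^4 + 11.56*a^3 + 4.96*a^2 - 4.03*a + 0.2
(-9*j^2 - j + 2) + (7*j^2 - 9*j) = -2*j^2 - 10*j + 2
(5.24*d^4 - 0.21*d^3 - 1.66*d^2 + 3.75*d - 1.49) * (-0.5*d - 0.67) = -2.62*d^5 - 3.4058*d^4 + 0.9707*d^3 - 0.7628*d^2 - 1.7675*d + 0.9983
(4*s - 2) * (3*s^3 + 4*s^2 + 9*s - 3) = 12*s^4 + 10*s^3 + 28*s^2 - 30*s + 6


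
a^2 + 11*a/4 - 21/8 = (a - 3/4)*(a + 7/2)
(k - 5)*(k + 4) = k^2 - k - 20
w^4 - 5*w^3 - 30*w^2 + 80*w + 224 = (w - 7)*(w - 4)*(w + 2)*(w + 4)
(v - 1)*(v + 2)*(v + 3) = v^3 + 4*v^2 + v - 6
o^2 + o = o*(o + 1)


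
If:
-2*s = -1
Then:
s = 1/2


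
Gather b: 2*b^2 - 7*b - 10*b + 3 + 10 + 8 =2*b^2 - 17*b + 21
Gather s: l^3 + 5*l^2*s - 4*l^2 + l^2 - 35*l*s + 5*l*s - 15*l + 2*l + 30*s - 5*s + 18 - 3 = l^3 - 3*l^2 - 13*l + s*(5*l^2 - 30*l + 25) + 15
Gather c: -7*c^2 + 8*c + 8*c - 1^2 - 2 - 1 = -7*c^2 + 16*c - 4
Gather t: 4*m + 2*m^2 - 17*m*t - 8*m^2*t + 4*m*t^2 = 2*m^2 + 4*m*t^2 + 4*m + t*(-8*m^2 - 17*m)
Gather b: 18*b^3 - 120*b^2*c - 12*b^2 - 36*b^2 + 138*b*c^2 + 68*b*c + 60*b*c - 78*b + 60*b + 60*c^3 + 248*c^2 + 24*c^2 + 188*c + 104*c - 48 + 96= 18*b^3 + b^2*(-120*c - 48) + b*(138*c^2 + 128*c - 18) + 60*c^3 + 272*c^2 + 292*c + 48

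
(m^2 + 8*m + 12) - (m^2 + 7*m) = m + 12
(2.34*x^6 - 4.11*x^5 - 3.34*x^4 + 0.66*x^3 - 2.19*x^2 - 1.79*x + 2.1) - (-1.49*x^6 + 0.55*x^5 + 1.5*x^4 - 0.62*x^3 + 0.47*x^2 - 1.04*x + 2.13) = 3.83*x^6 - 4.66*x^5 - 4.84*x^4 + 1.28*x^3 - 2.66*x^2 - 0.75*x - 0.0299999999999998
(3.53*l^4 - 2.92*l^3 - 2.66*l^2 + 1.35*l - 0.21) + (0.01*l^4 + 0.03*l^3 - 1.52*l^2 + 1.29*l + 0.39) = 3.54*l^4 - 2.89*l^3 - 4.18*l^2 + 2.64*l + 0.18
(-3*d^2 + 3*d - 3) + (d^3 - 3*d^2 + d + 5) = d^3 - 6*d^2 + 4*d + 2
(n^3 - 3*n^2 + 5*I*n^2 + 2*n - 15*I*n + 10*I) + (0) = n^3 - 3*n^2 + 5*I*n^2 + 2*n - 15*I*n + 10*I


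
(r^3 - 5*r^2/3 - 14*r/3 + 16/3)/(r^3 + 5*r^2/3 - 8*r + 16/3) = (3*r^2 - 2*r - 16)/(3*r^2 + 8*r - 16)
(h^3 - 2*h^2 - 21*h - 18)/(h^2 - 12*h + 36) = (h^2 + 4*h + 3)/(h - 6)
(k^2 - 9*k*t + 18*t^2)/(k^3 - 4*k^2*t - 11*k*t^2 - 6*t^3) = (k - 3*t)/(k^2 + 2*k*t + t^2)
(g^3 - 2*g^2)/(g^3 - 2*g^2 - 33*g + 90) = g^2*(g - 2)/(g^3 - 2*g^2 - 33*g + 90)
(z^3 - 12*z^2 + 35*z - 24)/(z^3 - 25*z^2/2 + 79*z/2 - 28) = 2*(z - 3)/(2*z - 7)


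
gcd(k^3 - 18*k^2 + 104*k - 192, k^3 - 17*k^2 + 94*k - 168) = k^2 - 10*k + 24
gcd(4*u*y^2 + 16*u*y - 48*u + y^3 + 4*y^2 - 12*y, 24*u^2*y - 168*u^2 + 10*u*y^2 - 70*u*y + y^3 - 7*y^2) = 4*u + y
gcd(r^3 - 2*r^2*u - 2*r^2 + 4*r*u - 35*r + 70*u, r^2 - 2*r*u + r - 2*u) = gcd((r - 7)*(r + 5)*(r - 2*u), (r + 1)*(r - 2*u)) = r - 2*u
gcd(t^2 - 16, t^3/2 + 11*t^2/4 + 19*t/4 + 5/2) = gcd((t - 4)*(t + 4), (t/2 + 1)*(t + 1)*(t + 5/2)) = 1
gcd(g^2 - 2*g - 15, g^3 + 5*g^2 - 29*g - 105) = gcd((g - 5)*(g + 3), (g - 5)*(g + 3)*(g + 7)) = g^2 - 2*g - 15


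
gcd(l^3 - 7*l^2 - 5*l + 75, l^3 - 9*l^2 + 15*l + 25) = l^2 - 10*l + 25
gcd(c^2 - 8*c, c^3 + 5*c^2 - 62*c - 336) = c - 8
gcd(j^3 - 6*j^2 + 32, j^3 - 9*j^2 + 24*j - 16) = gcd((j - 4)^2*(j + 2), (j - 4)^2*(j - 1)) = j^2 - 8*j + 16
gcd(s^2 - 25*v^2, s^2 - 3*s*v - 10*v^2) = s - 5*v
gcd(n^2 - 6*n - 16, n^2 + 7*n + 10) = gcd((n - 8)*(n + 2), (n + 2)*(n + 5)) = n + 2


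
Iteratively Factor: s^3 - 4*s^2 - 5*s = (s - 5)*(s^2 + s) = s*(s - 5)*(s + 1)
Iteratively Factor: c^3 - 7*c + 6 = (c - 2)*(c^2 + 2*c - 3) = (c - 2)*(c + 3)*(c - 1)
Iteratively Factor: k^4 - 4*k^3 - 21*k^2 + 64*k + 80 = (k - 5)*(k^3 + k^2 - 16*k - 16) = (k - 5)*(k - 4)*(k^2 + 5*k + 4) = (k - 5)*(k - 4)*(k + 4)*(k + 1)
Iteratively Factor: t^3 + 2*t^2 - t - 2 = (t - 1)*(t^2 + 3*t + 2) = (t - 1)*(t + 1)*(t + 2)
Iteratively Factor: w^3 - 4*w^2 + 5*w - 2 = (w - 2)*(w^2 - 2*w + 1) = (w - 2)*(w - 1)*(w - 1)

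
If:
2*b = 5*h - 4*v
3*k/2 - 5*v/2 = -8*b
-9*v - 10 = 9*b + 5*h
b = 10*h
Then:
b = -80/49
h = -8/49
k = 1430/147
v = 30/49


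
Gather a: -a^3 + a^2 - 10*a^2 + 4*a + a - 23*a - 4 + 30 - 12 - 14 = -a^3 - 9*a^2 - 18*a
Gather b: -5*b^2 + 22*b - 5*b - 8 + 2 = -5*b^2 + 17*b - 6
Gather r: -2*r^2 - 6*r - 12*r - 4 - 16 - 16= -2*r^2 - 18*r - 36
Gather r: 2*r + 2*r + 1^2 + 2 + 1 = 4*r + 4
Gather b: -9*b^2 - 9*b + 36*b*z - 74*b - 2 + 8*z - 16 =-9*b^2 + b*(36*z - 83) + 8*z - 18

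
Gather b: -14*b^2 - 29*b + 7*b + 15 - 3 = -14*b^2 - 22*b + 12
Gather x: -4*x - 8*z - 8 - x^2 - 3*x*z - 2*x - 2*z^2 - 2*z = -x^2 + x*(-3*z - 6) - 2*z^2 - 10*z - 8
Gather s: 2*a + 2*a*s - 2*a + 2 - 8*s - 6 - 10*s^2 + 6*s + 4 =-10*s^2 + s*(2*a - 2)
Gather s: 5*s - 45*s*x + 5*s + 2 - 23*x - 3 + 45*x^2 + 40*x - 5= s*(10 - 45*x) + 45*x^2 + 17*x - 6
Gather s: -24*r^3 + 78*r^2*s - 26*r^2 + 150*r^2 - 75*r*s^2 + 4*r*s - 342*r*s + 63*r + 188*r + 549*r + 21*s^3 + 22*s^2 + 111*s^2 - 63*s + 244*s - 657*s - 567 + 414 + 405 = -24*r^3 + 124*r^2 + 800*r + 21*s^3 + s^2*(133 - 75*r) + s*(78*r^2 - 338*r - 476) + 252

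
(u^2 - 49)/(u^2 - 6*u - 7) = (u + 7)/(u + 1)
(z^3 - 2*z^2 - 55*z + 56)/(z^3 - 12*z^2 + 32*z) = (z^2 + 6*z - 7)/(z*(z - 4))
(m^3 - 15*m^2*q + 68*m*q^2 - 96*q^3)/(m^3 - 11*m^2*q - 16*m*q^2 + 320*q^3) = (-m^2 + 7*m*q - 12*q^2)/(-m^2 + 3*m*q + 40*q^2)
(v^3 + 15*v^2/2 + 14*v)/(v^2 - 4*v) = (v^2 + 15*v/2 + 14)/(v - 4)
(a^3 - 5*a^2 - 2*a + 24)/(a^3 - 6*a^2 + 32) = (a - 3)/(a - 4)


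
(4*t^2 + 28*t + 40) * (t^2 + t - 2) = 4*t^4 + 32*t^3 + 60*t^2 - 16*t - 80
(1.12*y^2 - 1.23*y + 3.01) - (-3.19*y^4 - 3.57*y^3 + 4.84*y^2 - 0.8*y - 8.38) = 3.19*y^4 + 3.57*y^3 - 3.72*y^2 - 0.43*y + 11.39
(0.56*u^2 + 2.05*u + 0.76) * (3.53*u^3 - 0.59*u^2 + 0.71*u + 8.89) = 1.9768*u^5 + 6.9061*u^4 + 1.8709*u^3 + 5.9855*u^2 + 18.7641*u + 6.7564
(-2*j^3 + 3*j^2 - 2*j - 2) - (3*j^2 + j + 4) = -2*j^3 - 3*j - 6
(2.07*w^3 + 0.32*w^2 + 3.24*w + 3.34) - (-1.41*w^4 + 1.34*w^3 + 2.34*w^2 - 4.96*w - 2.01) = 1.41*w^4 + 0.73*w^3 - 2.02*w^2 + 8.2*w + 5.35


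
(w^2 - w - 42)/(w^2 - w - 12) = (-w^2 + w + 42)/(-w^2 + w + 12)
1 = 1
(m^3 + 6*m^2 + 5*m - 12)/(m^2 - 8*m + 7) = (m^2 + 7*m + 12)/(m - 7)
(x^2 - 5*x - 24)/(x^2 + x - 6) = (x - 8)/(x - 2)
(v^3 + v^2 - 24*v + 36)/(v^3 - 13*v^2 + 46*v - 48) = (v + 6)/(v - 8)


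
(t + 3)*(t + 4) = t^2 + 7*t + 12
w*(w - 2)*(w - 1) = w^3 - 3*w^2 + 2*w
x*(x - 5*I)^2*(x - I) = x^4 - 11*I*x^3 - 35*x^2 + 25*I*x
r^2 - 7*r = r*(r - 7)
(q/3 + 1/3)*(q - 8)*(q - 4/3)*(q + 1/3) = q^4/3 - 8*q^3/3 - 13*q^2/27 + 100*q/27 + 32/27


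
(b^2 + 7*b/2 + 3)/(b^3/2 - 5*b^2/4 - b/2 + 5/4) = 2*(2*b^2 + 7*b + 6)/(2*b^3 - 5*b^2 - 2*b + 5)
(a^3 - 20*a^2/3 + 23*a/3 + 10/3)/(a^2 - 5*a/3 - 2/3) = a - 5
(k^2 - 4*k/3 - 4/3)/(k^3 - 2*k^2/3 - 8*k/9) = 3*(k - 2)/(k*(3*k - 4))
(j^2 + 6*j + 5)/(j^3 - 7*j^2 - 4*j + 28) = (j^2 + 6*j + 5)/(j^3 - 7*j^2 - 4*j + 28)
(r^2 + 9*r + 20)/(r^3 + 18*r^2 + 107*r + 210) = (r + 4)/(r^2 + 13*r + 42)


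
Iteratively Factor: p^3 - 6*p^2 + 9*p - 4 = (p - 4)*(p^2 - 2*p + 1) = (p - 4)*(p - 1)*(p - 1)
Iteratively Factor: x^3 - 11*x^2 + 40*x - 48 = (x - 4)*(x^2 - 7*x + 12) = (x - 4)^2*(x - 3)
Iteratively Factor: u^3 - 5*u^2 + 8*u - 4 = (u - 2)*(u^2 - 3*u + 2) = (u - 2)*(u - 1)*(u - 2)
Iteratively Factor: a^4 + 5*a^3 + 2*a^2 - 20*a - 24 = (a + 2)*(a^3 + 3*a^2 - 4*a - 12) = (a + 2)^2*(a^2 + a - 6) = (a + 2)^2*(a + 3)*(a - 2)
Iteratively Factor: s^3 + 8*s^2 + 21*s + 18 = (s + 2)*(s^2 + 6*s + 9) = (s + 2)*(s + 3)*(s + 3)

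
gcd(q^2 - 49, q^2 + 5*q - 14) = q + 7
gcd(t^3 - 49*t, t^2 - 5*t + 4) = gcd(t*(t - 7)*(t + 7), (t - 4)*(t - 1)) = 1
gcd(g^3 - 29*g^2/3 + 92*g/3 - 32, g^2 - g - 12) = g - 4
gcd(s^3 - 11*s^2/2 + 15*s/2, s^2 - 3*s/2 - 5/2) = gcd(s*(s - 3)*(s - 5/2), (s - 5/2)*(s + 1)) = s - 5/2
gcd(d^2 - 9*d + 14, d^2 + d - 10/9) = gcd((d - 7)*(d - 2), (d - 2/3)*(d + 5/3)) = 1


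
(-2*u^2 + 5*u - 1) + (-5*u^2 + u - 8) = -7*u^2 + 6*u - 9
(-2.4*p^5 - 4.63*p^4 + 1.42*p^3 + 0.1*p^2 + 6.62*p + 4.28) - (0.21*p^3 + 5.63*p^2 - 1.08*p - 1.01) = -2.4*p^5 - 4.63*p^4 + 1.21*p^3 - 5.53*p^2 + 7.7*p + 5.29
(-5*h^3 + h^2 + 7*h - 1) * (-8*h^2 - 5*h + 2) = 40*h^5 + 17*h^4 - 71*h^3 - 25*h^2 + 19*h - 2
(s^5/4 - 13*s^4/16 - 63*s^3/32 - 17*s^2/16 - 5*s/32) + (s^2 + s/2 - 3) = s^5/4 - 13*s^4/16 - 63*s^3/32 - s^2/16 + 11*s/32 - 3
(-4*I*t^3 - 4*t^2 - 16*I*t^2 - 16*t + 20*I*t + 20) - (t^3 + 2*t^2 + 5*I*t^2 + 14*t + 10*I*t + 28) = -t^3 - 4*I*t^3 - 6*t^2 - 21*I*t^2 - 30*t + 10*I*t - 8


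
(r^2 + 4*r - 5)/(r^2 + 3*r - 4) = (r + 5)/(r + 4)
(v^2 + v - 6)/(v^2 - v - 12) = (v - 2)/(v - 4)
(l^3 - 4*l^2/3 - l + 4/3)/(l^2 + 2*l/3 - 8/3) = (l^2 - 1)/(l + 2)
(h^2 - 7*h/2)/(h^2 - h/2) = (2*h - 7)/(2*h - 1)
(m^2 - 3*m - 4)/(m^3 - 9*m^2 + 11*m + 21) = (m - 4)/(m^2 - 10*m + 21)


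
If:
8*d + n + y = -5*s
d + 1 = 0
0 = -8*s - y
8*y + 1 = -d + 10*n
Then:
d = -1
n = 256/47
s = -40/47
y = 320/47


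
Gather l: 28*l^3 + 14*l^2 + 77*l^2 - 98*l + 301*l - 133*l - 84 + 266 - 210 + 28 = 28*l^3 + 91*l^2 + 70*l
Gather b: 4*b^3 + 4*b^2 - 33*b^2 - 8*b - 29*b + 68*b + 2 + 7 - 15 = 4*b^3 - 29*b^2 + 31*b - 6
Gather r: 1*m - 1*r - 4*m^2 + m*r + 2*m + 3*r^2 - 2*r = -4*m^2 + 3*m + 3*r^2 + r*(m - 3)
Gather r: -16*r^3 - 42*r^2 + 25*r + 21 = -16*r^3 - 42*r^2 + 25*r + 21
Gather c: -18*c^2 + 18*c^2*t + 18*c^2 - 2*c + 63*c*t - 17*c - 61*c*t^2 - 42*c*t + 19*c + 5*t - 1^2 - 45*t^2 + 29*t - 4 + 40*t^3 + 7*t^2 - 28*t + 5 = 18*c^2*t + c*(-61*t^2 + 21*t) + 40*t^3 - 38*t^2 + 6*t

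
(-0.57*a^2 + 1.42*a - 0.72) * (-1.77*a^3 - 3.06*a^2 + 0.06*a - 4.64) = 1.0089*a^5 - 0.7692*a^4 - 3.105*a^3 + 4.9332*a^2 - 6.632*a + 3.3408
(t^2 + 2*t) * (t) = t^3 + 2*t^2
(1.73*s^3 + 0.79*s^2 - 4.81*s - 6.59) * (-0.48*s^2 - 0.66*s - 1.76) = -0.8304*s^5 - 1.521*s^4 - 1.2574*s^3 + 4.9474*s^2 + 12.815*s + 11.5984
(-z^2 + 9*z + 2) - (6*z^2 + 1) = -7*z^2 + 9*z + 1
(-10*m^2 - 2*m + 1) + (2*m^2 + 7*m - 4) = -8*m^2 + 5*m - 3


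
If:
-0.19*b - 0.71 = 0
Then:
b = -3.74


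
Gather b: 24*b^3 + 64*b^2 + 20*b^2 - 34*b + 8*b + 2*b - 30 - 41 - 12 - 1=24*b^3 + 84*b^2 - 24*b - 84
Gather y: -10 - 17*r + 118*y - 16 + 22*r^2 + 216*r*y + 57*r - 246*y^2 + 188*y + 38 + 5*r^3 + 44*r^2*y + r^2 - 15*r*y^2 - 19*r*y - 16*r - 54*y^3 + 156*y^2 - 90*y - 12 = 5*r^3 + 23*r^2 + 24*r - 54*y^3 + y^2*(-15*r - 90) + y*(44*r^2 + 197*r + 216)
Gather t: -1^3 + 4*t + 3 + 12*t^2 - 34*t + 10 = 12*t^2 - 30*t + 12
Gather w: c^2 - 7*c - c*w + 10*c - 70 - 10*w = c^2 + 3*c + w*(-c - 10) - 70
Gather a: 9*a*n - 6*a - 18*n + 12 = a*(9*n - 6) - 18*n + 12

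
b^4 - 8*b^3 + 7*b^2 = b^2*(b - 7)*(b - 1)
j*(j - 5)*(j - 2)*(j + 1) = j^4 - 6*j^3 + 3*j^2 + 10*j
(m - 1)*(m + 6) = m^2 + 5*m - 6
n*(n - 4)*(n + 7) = n^3 + 3*n^2 - 28*n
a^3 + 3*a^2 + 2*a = a*(a + 1)*(a + 2)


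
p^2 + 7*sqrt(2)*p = p*(p + 7*sqrt(2))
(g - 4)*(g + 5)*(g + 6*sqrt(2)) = g^3 + g^2 + 6*sqrt(2)*g^2 - 20*g + 6*sqrt(2)*g - 120*sqrt(2)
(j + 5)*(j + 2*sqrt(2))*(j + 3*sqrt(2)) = j^3 + 5*j^2 + 5*sqrt(2)*j^2 + 12*j + 25*sqrt(2)*j + 60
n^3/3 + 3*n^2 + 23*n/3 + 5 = (n/3 + 1)*(n + 1)*(n + 5)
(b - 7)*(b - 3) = b^2 - 10*b + 21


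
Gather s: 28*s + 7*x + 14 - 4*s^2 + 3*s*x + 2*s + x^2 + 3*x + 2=-4*s^2 + s*(3*x + 30) + x^2 + 10*x + 16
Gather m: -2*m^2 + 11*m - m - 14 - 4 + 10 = -2*m^2 + 10*m - 8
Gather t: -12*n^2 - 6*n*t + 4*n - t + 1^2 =-12*n^2 + 4*n + t*(-6*n - 1) + 1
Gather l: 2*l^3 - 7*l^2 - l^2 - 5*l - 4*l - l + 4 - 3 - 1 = 2*l^3 - 8*l^2 - 10*l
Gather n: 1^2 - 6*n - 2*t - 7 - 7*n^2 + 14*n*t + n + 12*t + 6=-7*n^2 + n*(14*t - 5) + 10*t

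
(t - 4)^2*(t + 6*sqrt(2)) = t^3 - 8*t^2 + 6*sqrt(2)*t^2 - 48*sqrt(2)*t + 16*t + 96*sqrt(2)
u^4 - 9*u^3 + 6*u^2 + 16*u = u*(u - 8)*(u - 2)*(u + 1)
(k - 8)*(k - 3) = k^2 - 11*k + 24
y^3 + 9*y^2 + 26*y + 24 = (y + 2)*(y + 3)*(y + 4)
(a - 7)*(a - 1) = a^2 - 8*a + 7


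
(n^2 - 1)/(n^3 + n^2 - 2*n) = (n + 1)/(n*(n + 2))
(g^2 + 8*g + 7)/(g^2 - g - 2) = (g + 7)/(g - 2)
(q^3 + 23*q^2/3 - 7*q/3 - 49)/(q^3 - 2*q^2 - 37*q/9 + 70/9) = 3*(q^2 + 10*q + 21)/(3*q^2 + q - 10)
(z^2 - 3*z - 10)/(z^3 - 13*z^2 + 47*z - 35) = (z + 2)/(z^2 - 8*z + 7)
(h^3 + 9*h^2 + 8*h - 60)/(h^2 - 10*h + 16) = (h^2 + 11*h + 30)/(h - 8)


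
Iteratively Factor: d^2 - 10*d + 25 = (d - 5)*(d - 5)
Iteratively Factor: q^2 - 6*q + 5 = (q - 5)*(q - 1)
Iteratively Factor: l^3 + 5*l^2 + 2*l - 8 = (l + 2)*(l^2 + 3*l - 4) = (l - 1)*(l + 2)*(l + 4)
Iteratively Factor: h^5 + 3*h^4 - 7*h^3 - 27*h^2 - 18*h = (h + 2)*(h^4 + h^3 - 9*h^2 - 9*h) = (h + 1)*(h + 2)*(h^3 - 9*h) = (h - 3)*(h + 1)*(h + 2)*(h^2 + 3*h) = h*(h - 3)*(h + 1)*(h + 2)*(h + 3)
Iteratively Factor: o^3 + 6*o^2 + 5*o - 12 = (o + 4)*(o^2 + 2*o - 3) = (o - 1)*(o + 4)*(o + 3)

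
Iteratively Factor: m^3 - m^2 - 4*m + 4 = (m - 1)*(m^2 - 4) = (m - 2)*(m - 1)*(m + 2)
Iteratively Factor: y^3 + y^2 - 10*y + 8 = (y - 1)*(y^2 + 2*y - 8) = (y - 2)*(y - 1)*(y + 4)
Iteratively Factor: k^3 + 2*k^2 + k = (k + 1)*(k^2 + k) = k*(k + 1)*(k + 1)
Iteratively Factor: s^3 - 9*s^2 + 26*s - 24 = (s - 4)*(s^2 - 5*s + 6) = (s - 4)*(s - 2)*(s - 3)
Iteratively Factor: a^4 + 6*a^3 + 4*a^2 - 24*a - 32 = (a + 2)*(a^3 + 4*a^2 - 4*a - 16) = (a + 2)^2*(a^2 + 2*a - 8) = (a + 2)^2*(a + 4)*(a - 2)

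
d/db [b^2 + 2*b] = 2*b + 2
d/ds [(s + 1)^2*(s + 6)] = (s + 1)*(3*s + 13)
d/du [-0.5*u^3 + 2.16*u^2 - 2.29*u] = -1.5*u^2 + 4.32*u - 2.29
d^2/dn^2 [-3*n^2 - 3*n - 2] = -6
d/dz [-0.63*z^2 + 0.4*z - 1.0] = 0.4 - 1.26*z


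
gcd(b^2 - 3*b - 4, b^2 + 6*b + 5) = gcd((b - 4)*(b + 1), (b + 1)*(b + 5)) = b + 1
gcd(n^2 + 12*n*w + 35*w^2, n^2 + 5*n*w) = n + 5*w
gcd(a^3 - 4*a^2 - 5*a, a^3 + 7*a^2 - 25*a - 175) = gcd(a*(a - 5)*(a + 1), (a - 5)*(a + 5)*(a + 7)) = a - 5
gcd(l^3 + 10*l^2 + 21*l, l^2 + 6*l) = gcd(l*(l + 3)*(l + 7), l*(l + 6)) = l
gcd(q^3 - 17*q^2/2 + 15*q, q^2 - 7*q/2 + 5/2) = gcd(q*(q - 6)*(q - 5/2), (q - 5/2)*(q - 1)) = q - 5/2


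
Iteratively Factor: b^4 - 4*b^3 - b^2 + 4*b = (b)*(b^3 - 4*b^2 - b + 4) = b*(b - 4)*(b^2 - 1) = b*(b - 4)*(b + 1)*(b - 1)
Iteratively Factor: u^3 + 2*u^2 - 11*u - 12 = (u + 1)*(u^2 + u - 12) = (u + 1)*(u + 4)*(u - 3)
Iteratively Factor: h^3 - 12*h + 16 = (h + 4)*(h^2 - 4*h + 4) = (h - 2)*(h + 4)*(h - 2)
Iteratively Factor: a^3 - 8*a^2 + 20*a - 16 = (a - 4)*(a^2 - 4*a + 4) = (a - 4)*(a - 2)*(a - 2)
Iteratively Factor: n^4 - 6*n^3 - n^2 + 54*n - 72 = (n - 3)*(n^3 - 3*n^2 - 10*n + 24) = (n - 4)*(n - 3)*(n^2 + n - 6) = (n - 4)*(n - 3)*(n - 2)*(n + 3)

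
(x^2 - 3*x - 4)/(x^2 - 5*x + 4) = (x + 1)/(x - 1)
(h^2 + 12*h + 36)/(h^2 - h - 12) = (h^2 + 12*h + 36)/(h^2 - h - 12)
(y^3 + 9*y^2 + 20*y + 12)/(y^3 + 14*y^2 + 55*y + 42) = (y + 2)/(y + 7)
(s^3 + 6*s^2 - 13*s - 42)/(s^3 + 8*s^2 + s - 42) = (s^2 - s - 6)/(s^2 + s - 6)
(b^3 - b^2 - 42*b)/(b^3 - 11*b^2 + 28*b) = (b + 6)/(b - 4)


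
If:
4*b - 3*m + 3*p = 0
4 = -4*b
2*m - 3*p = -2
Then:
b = -1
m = -2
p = -2/3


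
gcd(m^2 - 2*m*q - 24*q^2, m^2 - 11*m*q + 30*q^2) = -m + 6*q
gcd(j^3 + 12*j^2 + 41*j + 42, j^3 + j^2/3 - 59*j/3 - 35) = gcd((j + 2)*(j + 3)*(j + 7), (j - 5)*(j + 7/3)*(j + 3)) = j + 3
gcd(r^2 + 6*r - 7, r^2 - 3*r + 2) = r - 1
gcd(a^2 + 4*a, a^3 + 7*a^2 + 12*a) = a^2 + 4*a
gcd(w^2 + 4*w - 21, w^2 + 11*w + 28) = w + 7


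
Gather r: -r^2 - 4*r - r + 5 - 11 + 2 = -r^2 - 5*r - 4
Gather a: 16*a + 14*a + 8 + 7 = 30*a + 15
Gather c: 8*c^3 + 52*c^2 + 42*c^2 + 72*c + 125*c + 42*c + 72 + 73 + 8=8*c^3 + 94*c^2 + 239*c + 153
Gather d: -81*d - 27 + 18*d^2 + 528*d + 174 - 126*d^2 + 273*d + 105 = -108*d^2 + 720*d + 252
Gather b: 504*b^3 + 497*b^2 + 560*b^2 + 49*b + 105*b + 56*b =504*b^3 + 1057*b^2 + 210*b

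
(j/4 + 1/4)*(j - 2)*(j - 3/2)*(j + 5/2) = j^4/4 - 27*j^2/16 + 7*j/16 + 15/8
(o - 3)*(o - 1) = o^2 - 4*o + 3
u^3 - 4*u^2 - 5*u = u*(u - 5)*(u + 1)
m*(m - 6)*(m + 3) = m^3 - 3*m^2 - 18*m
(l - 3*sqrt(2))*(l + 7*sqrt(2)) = l^2 + 4*sqrt(2)*l - 42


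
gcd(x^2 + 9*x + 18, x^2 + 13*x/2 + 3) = x + 6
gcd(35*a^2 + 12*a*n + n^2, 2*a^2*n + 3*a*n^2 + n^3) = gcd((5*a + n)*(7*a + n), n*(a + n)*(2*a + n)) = 1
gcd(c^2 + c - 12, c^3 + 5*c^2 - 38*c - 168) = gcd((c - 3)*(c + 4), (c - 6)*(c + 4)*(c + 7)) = c + 4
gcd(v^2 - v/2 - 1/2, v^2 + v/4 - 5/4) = v - 1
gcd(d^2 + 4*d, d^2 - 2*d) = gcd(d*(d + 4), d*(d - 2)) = d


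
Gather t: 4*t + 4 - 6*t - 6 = -2*t - 2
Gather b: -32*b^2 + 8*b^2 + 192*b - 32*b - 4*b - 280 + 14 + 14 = -24*b^2 + 156*b - 252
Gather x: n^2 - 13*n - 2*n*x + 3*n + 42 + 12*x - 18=n^2 - 10*n + x*(12 - 2*n) + 24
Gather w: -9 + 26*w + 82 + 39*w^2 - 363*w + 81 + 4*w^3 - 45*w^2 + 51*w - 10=4*w^3 - 6*w^2 - 286*w + 144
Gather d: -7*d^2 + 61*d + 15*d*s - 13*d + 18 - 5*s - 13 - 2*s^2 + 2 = -7*d^2 + d*(15*s + 48) - 2*s^2 - 5*s + 7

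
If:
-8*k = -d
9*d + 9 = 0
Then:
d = -1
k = -1/8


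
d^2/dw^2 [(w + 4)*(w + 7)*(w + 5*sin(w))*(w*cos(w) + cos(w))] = -w^4*cos(w) - 8*w^3*sin(w) - 10*w^3*sin(2*w) - 12*w^3*cos(w) - 72*w^2*sin(w) - 120*w^2*sin(2*w) - 27*w^2*cos(w) + 30*w^2*cos(2*w) - 156*w*sin(w) - 375*w*sin(2*w) + 44*w*cos(w) + 240*w*cos(2*w) - 56*sin(w) - 220*sin(2*w) + 78*cos(w) + 390*cos(2*w)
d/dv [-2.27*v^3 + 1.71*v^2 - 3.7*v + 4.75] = -6.81*v^2 + 3.42*v - 3.7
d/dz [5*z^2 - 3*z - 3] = 10*z - 3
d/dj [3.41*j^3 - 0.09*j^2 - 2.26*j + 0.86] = 10.23*j^2 - 0.18*j - 2.26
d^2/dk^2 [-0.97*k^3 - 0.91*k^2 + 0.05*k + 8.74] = -5.82*k - 1.82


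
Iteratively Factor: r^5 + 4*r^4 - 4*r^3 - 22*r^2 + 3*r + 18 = (r + 3)*(r^4 + r^3 - 7*r^2 - r + 6) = (r - 2)*(r + 3)*(r^3 + 3*r^2 - r - 3) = (r - 2)*(r + 1)*(r + 3)*(r^2 + 2*r - 3) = (r - 2)*(r - 1)*(r + 1)*(r + 3)*(r + 3)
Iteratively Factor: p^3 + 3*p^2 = (p)*(p^2 + 3*p) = p^2*(p + 3)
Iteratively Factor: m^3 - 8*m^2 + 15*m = (m - 3)*(m^2 - 5*m) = m*(m - 3)*(m - 5)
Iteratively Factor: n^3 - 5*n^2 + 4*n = (n)*(n^2 - 5*n + 4) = n*(n - 4)*(n - 1)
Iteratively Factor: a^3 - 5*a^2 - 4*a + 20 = (a - 5)*(a^2 - 4) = (a - 5)*(a + 2)*(a - 2)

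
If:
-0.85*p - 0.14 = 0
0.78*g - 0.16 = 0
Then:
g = 0.21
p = -0.16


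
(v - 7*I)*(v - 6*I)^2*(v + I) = v^4 - 18*I*v^3 - 101*v^2 + 132*I*v - 252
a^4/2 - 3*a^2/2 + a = a*(a/2 + 1)*(a - 1)^2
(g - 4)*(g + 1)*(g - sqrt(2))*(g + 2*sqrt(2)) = g^4 - 3*g^3 + sqrt(2)*g^3 - 8*g^2 - 3*sqrt(2)*g^2 - 4*sqrt(2)*g + 12*g + 16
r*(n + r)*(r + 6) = n*r^2 + 6*n*r + r^3 + 6*r^2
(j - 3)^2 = j^2 - 6*j + 9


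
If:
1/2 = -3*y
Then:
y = -1/6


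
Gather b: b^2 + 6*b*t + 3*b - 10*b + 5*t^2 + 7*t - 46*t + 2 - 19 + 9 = b^2 + b*(6*t - 7) + 5*t^2 - 39*t - 8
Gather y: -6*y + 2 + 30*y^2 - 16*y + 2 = 30*y^2 - 22*y + 4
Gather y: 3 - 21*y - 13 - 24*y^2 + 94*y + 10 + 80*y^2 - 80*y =56*y^2 - 7*y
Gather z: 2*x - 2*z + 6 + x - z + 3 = 3*x - 3*z + 9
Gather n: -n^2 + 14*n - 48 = -n^2 + 14*n - 48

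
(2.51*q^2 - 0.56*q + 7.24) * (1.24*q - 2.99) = 3.1124*q^3 - 8.1993*q^2 + 10.652*q - 21.6476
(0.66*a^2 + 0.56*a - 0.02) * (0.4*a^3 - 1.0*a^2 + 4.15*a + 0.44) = 0.264*a^5 - 0.436*a^4 + 2.171*a^3 + 2.6344*a^2 + 0.1634*a - 0.0088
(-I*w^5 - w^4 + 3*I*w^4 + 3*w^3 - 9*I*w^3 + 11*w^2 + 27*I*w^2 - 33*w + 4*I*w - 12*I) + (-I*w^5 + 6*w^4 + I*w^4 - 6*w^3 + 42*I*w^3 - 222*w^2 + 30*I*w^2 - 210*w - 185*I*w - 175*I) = -2*I*w^5 + 5*w^4 + 4*I*w^4 - 3*w^3 + 33*I*w^3 - 211*w^2 + 57*I*w^2 - 243*w - 181*I*w - 187*I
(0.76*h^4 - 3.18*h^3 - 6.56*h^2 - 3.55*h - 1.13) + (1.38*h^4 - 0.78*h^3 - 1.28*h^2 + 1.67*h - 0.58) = 2.14*h^4 - 3.96*h^3 - 7.84*h^2 - 1.88*h - 1.71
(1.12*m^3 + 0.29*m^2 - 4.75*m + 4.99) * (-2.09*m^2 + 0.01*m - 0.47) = -2.3408*m^5 - 0.5949*m^4 + 9.404*m^3 - 10.6129*m^2 + 2.2824*m - 2.3453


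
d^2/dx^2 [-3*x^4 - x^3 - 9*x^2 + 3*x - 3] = -36*x^2 - 6*x - 18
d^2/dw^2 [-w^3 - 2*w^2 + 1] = -6*w - 4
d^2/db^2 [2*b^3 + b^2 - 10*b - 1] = 12*b + 2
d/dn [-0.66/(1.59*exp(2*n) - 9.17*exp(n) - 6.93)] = (2.0988*exp(n) - 6.0522)*exp(n)/(-1.59*exp(2*n) + 9.17*exp(n) + 6.93)^2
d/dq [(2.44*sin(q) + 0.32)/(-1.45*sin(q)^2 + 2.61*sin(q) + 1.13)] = (3.538*sin(q)^2 + 0.928*sin(q) + 1.922)*cos(q)/(2.1025*sin(q)^4 - 7.569*sin(q)^3 + 3.5351*sin(q)^2 + 5.8986*sin(q) + 1.2769)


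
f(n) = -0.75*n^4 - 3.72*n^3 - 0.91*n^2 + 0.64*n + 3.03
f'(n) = -3.0*n^3 - 11.16*n^2 - 1.82*n + 0.64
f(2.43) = -80.32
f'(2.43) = -112.73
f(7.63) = -4239.37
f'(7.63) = -1995.53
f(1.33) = -8.83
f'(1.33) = -28.58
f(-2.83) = 30.14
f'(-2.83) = -15.59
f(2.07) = -46.31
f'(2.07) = -77.56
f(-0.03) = 3.01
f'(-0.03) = 0.68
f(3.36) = -241.80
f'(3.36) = -245.27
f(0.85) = 0.24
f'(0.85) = -10.81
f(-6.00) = -202.05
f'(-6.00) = 257.80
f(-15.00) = -25625.07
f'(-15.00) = 7641.94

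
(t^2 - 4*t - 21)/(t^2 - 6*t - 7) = (t + 3)/(t + 1)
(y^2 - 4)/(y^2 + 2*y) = (y - 2)/y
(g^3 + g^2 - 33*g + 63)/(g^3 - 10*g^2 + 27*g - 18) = (g^2 + 4*g - 21)/(g^2 - 7*g + 6)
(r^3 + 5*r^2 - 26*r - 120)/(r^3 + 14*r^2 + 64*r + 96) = (r - 5)/(r + 4)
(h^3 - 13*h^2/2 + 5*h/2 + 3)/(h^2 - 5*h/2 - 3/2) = (h^2 - 7*h + 6)/(h - 3)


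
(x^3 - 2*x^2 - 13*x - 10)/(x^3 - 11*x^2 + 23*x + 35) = (x + 2)/(x - 7)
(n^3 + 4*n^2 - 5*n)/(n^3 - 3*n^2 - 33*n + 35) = n/(n - 7)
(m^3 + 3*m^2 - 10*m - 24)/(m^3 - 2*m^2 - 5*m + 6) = (m + 4)/(m - 1)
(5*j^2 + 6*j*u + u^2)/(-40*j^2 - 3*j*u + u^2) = (j + u)/(-8*j + u)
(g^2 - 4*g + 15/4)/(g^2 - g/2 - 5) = (g - 3/2)/(g + 2)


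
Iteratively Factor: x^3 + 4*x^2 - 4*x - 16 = (x + 4)*(x^2 - 4) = (x + 2)*(x + 4)*(x - 2)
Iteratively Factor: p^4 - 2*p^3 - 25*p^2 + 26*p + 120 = (p + 4)*(p^3 - 6*p^2 - p + 30) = (p + 2)*(p + 4)*(p^2 - 8*p + 15) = (p - 5)*(p + 2)*(p + 4)*(p - 3)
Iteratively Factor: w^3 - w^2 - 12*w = (w - 4)*(w^2 + 3*w) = (w - 4)*(w + 3)*(w)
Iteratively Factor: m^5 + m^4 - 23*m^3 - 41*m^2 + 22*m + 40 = (m - 5)*(m^4 + 6*m^3 + 7*m^2 - 6*m - 8) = (m - 5)*(m + 1)*(m^3 + 5*m^2 + 2*m - 8) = (m - 5)*(m + 1)*(m + 2)*(m^2 + 3*m - 4) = (m - 5)*(m + 1)*(m + 2)*(m + 4)*(m - 1)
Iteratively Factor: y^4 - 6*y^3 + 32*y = (y - 4)*(y^3 - 2*y^2 - 8*y) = (y - 4)*(y + 2)*(y^2 - 4*y) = (y - 4)^2*(y + 2)*(y)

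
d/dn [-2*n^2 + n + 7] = 1 - 4*n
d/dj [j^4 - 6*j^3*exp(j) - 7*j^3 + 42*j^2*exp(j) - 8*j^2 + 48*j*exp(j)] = -6*j^3*exp(j) + 4*j^3 + 24*j^2*exp(j) - 21*j^2 + 132*j*exp(j) - 16*j + 48*exp(j)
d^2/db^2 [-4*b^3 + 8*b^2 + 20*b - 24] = 16 - 24*b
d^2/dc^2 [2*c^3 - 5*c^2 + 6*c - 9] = 12*c - 10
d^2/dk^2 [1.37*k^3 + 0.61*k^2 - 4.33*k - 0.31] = 8.22*k + 1.22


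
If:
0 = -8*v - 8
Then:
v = -1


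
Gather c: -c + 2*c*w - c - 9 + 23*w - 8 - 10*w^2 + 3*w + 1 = c*(2*w - 2) - 10*w^2 + 26*w - 16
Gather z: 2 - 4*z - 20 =-4*z - 18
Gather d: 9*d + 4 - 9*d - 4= 0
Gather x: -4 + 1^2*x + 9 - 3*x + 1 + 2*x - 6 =0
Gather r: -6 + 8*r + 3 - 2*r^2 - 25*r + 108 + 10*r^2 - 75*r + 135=8*r^2 - 92*r + 240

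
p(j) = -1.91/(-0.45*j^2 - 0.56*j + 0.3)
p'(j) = -1.91*(0.9*j + 0.56)/(-0.45*j^2 - 0.56*j + 0.3)^2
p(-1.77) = 16.10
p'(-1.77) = 140.26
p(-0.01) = -6.25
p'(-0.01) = -11.27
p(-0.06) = -5.75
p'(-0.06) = -8.77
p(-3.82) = 0.46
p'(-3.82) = 0.32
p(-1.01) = -4.70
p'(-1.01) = 4.03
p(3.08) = 0.34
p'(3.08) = -0.20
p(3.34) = 0.29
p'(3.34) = -0.16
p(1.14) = 2.07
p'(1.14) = -3.55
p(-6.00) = 0.15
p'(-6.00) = 0.06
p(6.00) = 0.10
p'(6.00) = -0.03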